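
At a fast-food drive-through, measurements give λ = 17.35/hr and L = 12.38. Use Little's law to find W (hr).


W = L/λ = 12.38/17.35 = 0.7135 hr

Final: 0.7135 hr


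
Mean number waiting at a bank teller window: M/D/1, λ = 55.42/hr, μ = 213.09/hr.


ρ = 55.42/213.09 = 0.2601
M/D/1: Lq = ρ²/(2(1−ρ)) = 0.06764/(2·0.7399) = 0.04571

Final: 0.04571


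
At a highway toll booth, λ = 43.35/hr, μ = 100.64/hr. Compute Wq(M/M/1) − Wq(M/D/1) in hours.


ρ = 43.35/100.64 = 0.4307
Wq(M/M/1) = ρ/(μ−λ) = 0.4307/57.29 = 0.007519 hr
Wq(M/D/1) = ρ/(2(μ−λ)) = 0.003759 hr
Savings = 0.007519 − 0.003759 = 0.003759 hr

Final: 0.003759 hr


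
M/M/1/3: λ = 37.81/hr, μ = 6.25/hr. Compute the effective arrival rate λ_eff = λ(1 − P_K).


ρ = 6.0496; P_K = (1−ρ)ρ^3/(1−ρ^4) = 0.835323
λ_eff = λ(1 − P_K) = 37.81·(1 − 0.835323) = 37.81·0.164677 = 6.2264 /hr

Final: 6.2264 /hr


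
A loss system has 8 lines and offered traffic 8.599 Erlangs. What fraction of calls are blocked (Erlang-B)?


B(c,a) = (a^c/c!) / Σ_{k=0}^{c} a^k/k!
a^8/8! = 741.417902
Σ terms (k=0..8): 1.00000 + 8.59900 + 36.97140 + 105.97236 + 227.81408 + 391.79465 + 561.50703 + 689.77128 + 741.41790 = 2764.847690
B = 741.417902/2764.847690 = 0.268159

Final: 0.268159


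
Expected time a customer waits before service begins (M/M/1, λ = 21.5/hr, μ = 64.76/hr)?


ρ = 21.5/64.76 = 0.3320
Wq = ρ/(μ−λ) = 0.3320/(64.76 − 21.5) = 0.3320/43.26 = 0.007674 hr

Final: 0.007674 hr


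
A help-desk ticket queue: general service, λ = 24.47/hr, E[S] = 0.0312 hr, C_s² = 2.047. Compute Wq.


ρ = λ·E[S] = 24.47·0.0312 = 0.7635
E[S²] = E[S]²(1+C_s²) = 0.0312²·(1+2.047) = 0.002966
Wq = λ·E[S²]/(2(1−ρ)) = 24.47·0.002966/(2·0.2365) = 0.15342 hr

Final: 0.15342 hr


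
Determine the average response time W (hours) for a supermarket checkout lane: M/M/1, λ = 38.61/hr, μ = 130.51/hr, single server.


W = 1/(μ−λ) = 1/(130.51 − 38.61) = 1/91.90 = 0.01088 hr

Final: 0.01088 hr


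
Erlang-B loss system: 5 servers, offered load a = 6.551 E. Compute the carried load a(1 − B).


B(5,6.551) = 0.397174 (Erlang-B)
Carried load = a(1 − B) = 6.551·(1 − 0.397174) = 6.551·0.602826 = 3.9491 E

Final: 3.9491 Erlangs


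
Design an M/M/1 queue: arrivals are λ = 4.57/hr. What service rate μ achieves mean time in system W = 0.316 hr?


W = 1/(μ−λ) ⇒ μ − λ = 1/W = 1/0.316 = 3.1646
μ = λ + 1/W = 4.57 + 3.1646 = 7.7346 per hr

Final: 7.7346 /hr


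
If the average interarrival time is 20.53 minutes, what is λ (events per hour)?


λ = 1/(interarrival time) in consistent units.
1 hour = 60 min, so λ = 60/20.53 = 2.9226 per hour

Final: 2.9226 /hr


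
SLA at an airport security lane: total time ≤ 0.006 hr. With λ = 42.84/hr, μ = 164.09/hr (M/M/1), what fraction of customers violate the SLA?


W ~ Exponential(μ−λ) for M/M/1.
μ − λ = 164.09 − 42.84 = 121.2500
P(W > t) = e^{−(μ−λ)t} = e^{−0.7275} = 0.483115

Final: 0.483115


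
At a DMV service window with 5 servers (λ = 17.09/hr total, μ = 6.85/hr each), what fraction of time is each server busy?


ρ = λ/(cμ) = 17.09/(5·6.85) = 17.09/34.25 = 0.4990

Final: 0.4990


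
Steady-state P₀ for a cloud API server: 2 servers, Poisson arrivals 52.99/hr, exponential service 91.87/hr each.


a = λ/μ = 52.99/91.87 = 0.5768; ρ = a/c = 0.2884
Σ_{k=0}^{1} a^k/k! (terms k=0..1) = 1.00000 + 0.57679 = 1.57679
Tail: a^2/(2!(1−ρ)) = 0.33269/(2·0.7116) = 0.23376
P₀ = 1/(1.57679 + 0.23376) = 1/1.81055 = 0.552317

Final: 0.552317


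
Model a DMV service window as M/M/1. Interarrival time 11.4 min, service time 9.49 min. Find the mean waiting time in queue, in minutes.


λ = 60/11.4 = 5.2632 /hr
μ = 60/9.49 = 6.3224 /hr
ρ = λ/μ = 5.2632/6.3224 = 0.8325
Wq = ρ/(μ−λ) = 0.8325/(6.3224−5.2632) = 0.78586 hr
In minutes: 0.78586·60 = 47.152 min

Final: 47.152 min


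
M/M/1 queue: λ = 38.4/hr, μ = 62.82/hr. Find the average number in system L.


ρ = λ/μ = 38.4/62.82 = 0.6113
L = ρ/(1−ρ) = 0.6113/(1 − 0.6113) = 0.6113/0.3887 = 1.5725

Final: 1.5725


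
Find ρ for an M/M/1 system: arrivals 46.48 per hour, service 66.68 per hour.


ρ = λ/μ = 46.48/66.68 = 0.6971

Final: 0.6971


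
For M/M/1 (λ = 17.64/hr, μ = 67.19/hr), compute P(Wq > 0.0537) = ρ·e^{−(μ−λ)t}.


ρ = 17.64/67.19 = 0.2625
P(Wq > t) = ρ·e^{−(μ−λ)t} = 0.2625·e^{−2.6608}
= 0.2625·0.069890 = 0.018349

Final: 0.018349


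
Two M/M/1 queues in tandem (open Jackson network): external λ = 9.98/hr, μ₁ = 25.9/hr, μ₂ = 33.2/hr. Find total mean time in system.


Each node sees arrival rate λ = 9.98/hr (tandem ⇒ throughput preserved).
W₁ = 1/(μ₁−λ) = 1/(25.9−9.98) = 0.06281 hr
W₂ = 1/(μ₂−λ) = 1/(33.2−9.98) = 0.04307 hr
W_total = W₁ + W₂ = 0.06281 + 0.04307 = 0.10588 hr

Final: 0.10588 hr


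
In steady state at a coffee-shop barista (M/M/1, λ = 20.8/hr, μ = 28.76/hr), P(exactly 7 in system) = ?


ρ = 20.8/28.76 = 0.7232
P_n = (1−ρ)·ρ^n = (1 − 0.7232)·0.7232^7 = 0.2768·0.103495 = 0.028645

Final: 0.028645


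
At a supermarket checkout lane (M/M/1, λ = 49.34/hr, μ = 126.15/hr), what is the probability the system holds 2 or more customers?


ρ = 49.34/126.15 = 0.3911
P(N ≥ n) = ρ^n = 0.3911^2 = 0.152976

Final: 0.152976


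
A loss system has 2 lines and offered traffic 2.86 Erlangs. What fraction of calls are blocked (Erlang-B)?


B(c,a) = (a^c/c!) / Σ_{k=0}^{c} a^k/k!
a^2/2! = 4.089800
Σ terms (k=0..2): 1.00000 + 2.86000 + 4.08980 = 7.949800
B = 4.089800/7.949800 = 0.514453

Final: 0.514453


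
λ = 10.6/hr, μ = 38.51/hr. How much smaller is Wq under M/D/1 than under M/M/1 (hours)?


ρ = 10.6/38.51 = 0.2753
Wq(M/M/1) = ρ/(μ−λ) = 0.2753/27.91 = 0.009862 hr
Wq(M/D/1) = ρ/(2(μ−λ)) = 0.004931 hr
Savings = 0.009862 − 0.004931 = 0.004931 hr

Final: 0.004931 hr


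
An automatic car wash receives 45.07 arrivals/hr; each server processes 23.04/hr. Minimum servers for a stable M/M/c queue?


Stability requires cμ > λ ⇔ c > λ/μ.
λ/μ = 45.07/23.04 = 1.9562
Minimum integer c = ⌊1.9562⌋ + 1 = 2
Check: 2·23.04 = 46.08 > 45.07, while 1·23.04 = 23.04 ≤ 45.07

Final: 2 servers


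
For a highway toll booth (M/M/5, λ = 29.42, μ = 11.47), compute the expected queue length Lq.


a = λ/μ = 2.5650; ρ = a/5 = 0.5130
P₀ = 0.074794
Lq = P₀·a^c·ρ / (c!·(1−ρ)²) = 0.074794·111.01873·0.5130/(120·0.23718)
= 0.14966

Final: 0.14966


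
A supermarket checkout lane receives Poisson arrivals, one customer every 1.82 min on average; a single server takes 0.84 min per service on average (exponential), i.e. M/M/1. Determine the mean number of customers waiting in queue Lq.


λ = 60/1.82 = 32.9670 /hr
μ = 60/0.84 = 71.4286 /hr
ρ = λ/μ = 32.9670/71.4286 = 0.4615
Lq = ρ²/(1−ρ) = 0.2130/0.5385 = 0.3956

Final: 0.3956


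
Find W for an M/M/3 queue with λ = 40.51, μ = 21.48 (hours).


a = 1.8859; ρ = 0.6286; P₀ = 0.130295
Lq = P₀·a^c·ρ/(c!(1−ρ)²) = 0.66404
Wq = Lq/λ = 0.66404/40.51 = 0.01639 hr
W = Wq + 1/μ = 0.01639 + 0.04655 = 0.06295 hr

Final: 0.06295 hr


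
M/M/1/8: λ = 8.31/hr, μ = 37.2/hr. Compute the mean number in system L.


ρ = 8.31/37.2 = 0.2234
L = ρ[1 − (K+1)ρ^K + Kρ^(K+1)] / [(1−ρ)(1−ρ^(K+1))]
Numerator: 0.2234·(1 − 9·0.000006201 + 8·0.000001385) = 0.223377
Denominator: (0.7766)·(0.999999) = 0.776612
L = 0.223377/0.776612 = 0.2876

Final: 0.2876


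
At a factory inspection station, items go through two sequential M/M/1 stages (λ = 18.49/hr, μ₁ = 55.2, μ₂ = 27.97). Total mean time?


Each node sees arrival rate λ = 18.49/hr (tandem ⇒ throughput preserved).
W₁ = 1/(μ₁−λ) = 1/(55.2−18.49) = 0.02724 hr
W₂ = 1/(μ₂−λ) = 1/(27.97−18.49) = 0.10549 hr
W_total = W₁ + W₂ = 0.02724 + 0.10549 = 0.13273 hr

Final: 0.13273 hr


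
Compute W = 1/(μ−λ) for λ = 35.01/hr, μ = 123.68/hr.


W = 1/(μ−λ) = 1/(123.68 − 35.01) = 1/88.67 = 0.01128 hr

Final: 0.01128 hr


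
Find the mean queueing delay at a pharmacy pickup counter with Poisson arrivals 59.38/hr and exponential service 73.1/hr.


ρ = 59.38/73.1 = 0.8123
Wq = ρ/(μ−λ) = 0.8123/(73.1 − 59.38) = 0.8123/13.72 = 0.05921 hr

Final: 0.05921 hr


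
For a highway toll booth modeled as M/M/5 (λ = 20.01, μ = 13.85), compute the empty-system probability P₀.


a = λ/μ = 20.01/13.85 = 1.4448; ρ = a/c = 0.2890
Σ_{k=0}^{4} a^k/k! (terms k=0..4) = 1.00000 + 1.44477 + 1.04367 + 0.50262 + 0.18154 = 4.17260
Tail: a^5/(5!(1−ρ)) = 6.29487/(120·0.7110) = 0.07377
P₀ = 1/(4.17260 + 0.07377) = 1/4.24638 = 0.235495

Final: 0.235495


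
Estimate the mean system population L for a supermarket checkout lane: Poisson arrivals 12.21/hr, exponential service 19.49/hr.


ρ = λ/μ = 12.21/19.49 = 0.6265
L = ρ/(1−ρ) = 0.6265/(1 − 0.6265) = 0.6265/0.3735 = 1.6772

Final: 1.6772


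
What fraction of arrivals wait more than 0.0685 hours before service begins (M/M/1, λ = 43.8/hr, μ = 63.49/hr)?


ρ = 43.8/63.49 = 0.6899
P(Wq > t) = ρ·e^{−(μ−λ)t} = 0.6899·e^{−1.3488}
= 0.6899·0.259561 = 0.179064

Final: 0.179064


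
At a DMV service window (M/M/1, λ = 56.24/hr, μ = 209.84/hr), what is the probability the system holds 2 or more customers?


ρ = 56.24/209.84 = 0.2680
P(N ≥ n) = ρ^n = 0.2680^2 = 0.071831

Final: 0.071831


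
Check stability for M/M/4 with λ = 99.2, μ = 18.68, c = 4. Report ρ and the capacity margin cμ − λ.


Total capacity cμ = 4·18.68 = 74.72/hr
ρ = λ/(cμ) = 99.2/74.72 = 1.3276
Stable ⇔ ρ < 1: NO
Spare capacity = cμ − λ = 74.72 − 99.2 = -24.48/hr

Final: ρ = 1.3276; unstable; margin = -24.48/hr


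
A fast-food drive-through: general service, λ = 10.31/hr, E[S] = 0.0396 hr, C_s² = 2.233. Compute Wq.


ρ = λ·E[S] = 10.31·0.0396 = 0.4083
E[S²] = E[S]²(1+C_s²) = 0.0396²·(1+2.233) = 0.005070
Wq = λ·E[S²]/(2(1−ρ)) = 10.31·0.005070/(2·0.5917) = 0.04417 hr

Final: 0.04417 hr


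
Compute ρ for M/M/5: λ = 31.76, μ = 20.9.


ρ = λ/(cμ) = 31.76/(5·20.9) = 31.76/104.50 = 0.3039

Final: 0.3039


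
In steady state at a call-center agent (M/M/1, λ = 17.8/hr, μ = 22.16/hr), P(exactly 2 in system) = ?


ρ = 17.8/22.16 = 0.8032
P_n = (1−ρ)·ρ^n = (1 − 0.8032)·0.8032^2 = 0.1968·0.645209 = 0.126945

Final: 0.126945


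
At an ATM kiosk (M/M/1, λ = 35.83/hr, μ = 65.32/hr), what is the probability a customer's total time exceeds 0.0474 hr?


W ~ Exponential(μ−λ) for M/M/1.
μ − λ = 65.32 − 35.83 = 29.4900
P(W > t) = e^{−(μ−λ)t} = e^{−1.3978} = 0.247134

Final: 0.247134


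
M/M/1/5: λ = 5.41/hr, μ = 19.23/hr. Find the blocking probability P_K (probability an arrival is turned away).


ρ = λ/μ = 5.41/19.23 = 0.2813
P_K = (1−ρ)ρ^K/(1−ρ^(K+1)) = (0.7187·0.001762)/(1 − 0.0004958)
= 0.001267/0.999504 = 0.001267

Final: 0.001267


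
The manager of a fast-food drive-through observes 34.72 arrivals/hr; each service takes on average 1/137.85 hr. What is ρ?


ρ = λ/μ = 34.72/137.85 = 0.2519

Final: 0.2519


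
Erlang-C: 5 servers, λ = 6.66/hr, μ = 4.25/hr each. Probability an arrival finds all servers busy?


a = λ/μ = 1.5671; ρ = a/5 = 0.3134
P₀ = 0.208237 (from M/M/c formula)
C(c,a) = [a^c/(c!(1−ρ))]·P₀ = [9.44988/(120·0.6866)]·0.208237
= 0.11470·0.208237 = 0.023884

Final: 0.023884


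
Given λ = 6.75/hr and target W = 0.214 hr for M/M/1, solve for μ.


W = 1/(μ−λ) ⇒ μ − λ = 1/W = 1/0.214 = 4.6729
μ = λ + 1/W = 6.75 + 4.6729 = 11.4229 per hr

Final: 11.4229 /hr


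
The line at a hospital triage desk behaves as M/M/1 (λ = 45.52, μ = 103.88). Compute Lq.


ρ = 45.52/103.88 = 0.4382
Lq = ρ²/(1−ρ) = 0.1920/0.5618 = 0.3418

Final: 0.3418


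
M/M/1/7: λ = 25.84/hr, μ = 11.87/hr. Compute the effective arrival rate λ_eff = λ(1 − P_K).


ρ = 2.1769; P_K = (1−ρ)ρ^7/(1−ρ^8) = 0.541709
λ_eff = λ(1 − P_K) = 25.84·(1 − 0.541709) = 25.84·0.458291 = 11.8422 /hr

Final: 11.8422 /hr


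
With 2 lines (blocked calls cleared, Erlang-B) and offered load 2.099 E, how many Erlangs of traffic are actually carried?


B(2,2.099) = 0.415493 (Erlang-B)
Carried load = a(1 − B) = 2.099·(1 − 0.415493) = 2.099·0.584507 = 1.2269 E

Final: 1.2269 Erlangs


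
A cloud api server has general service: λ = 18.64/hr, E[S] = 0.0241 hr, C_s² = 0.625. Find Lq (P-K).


ρ = λ·E[S] = 18.64·0.0241 = 0.4492
Lq = ρ²(1+C_s²)/(2(1−ρ)) = 0.2018·(1+0.625)/(2·0.5508)
= 0.2018·1.6250/1.1016 = 0.29770

Final: 0.29770


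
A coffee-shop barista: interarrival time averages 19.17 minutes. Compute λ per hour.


λ = 1/(interarrival time) in consistent units.
1 hour = 60 min, so λ = 60/19.17 = 3.1299 per hour

Final: 3.1299 /hr


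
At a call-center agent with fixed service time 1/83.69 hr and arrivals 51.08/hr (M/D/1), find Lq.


ρ = 51.08/83.69 = 0.6103
M/D/1: Lq = ρ²/(2(1−ρ)) = 0.3725/(2·0.3897) = 0.47802

Final: 0.47802


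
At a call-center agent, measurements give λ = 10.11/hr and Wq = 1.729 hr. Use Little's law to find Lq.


Lq = λWq = 10.11·1.729 = 17.4802

Final: 17.4802


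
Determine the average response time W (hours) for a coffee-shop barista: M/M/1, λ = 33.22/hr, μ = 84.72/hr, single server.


W = 1/(μ−λ) = 1/(84.72 − 33.22) = 1/51.50 = 0.01942 hr

Final: 0.01942 hr


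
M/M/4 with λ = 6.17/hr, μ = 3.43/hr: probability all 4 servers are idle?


a = λ/μ = 6.17/3.43 = 1.7988; ρ = a/c = 0.4497
Σ_{k=0}^{3} a^k/k! (terms k=0..3) = 1.00000 + 1.79883 + 1.61790 + 0.97011 = 5.38685
Tail: a^4/(4!(1−ρ)) = 10.47042/(24·0.5503) = 0.79279
P₀ = 1/(5.38685 + 0.79279) = 1/6.17964 = 0.161822

Final: 0.161822


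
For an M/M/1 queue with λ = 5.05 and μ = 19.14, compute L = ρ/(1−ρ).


ρ = λ/μ = 5.05/19.14 = 0.2638
L = ρ/(1−ρ) = 0.2638/(1 − 0.2638) = 0.2638/0.7362 = 0.3584

Final: 0.3584


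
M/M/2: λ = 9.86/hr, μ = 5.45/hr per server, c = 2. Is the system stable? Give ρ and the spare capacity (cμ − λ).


Total capacity cμ = 2·5.45 = 10.90/hr
ρ = λ/(cμ) = 9.86/10.90 = 0.9046
Stable ⇔ ρ < 1: YES
Spare capacity = cμ − λ = 10.90 − 9.86 = 1.04/hr

Final: ρ = 0.9046; stable; margin = 1.04/hr


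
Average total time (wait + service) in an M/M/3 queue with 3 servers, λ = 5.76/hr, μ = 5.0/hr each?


a = 1.1520; ρ = 0.3840; P₀ = 0.309675
Lq = P₀·a^c·ρ/(c!(1−ρ)²) = 0.07985
Wq = Lq/λ = 0.07985/5.76 = 0.01386 hr
W = Wq + 1/μ = 0.01386 + 0.20000 = 0.21386 hr

Final: 0.21386 hr


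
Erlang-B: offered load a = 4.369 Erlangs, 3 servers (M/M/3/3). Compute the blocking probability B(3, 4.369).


B(c,a) = (a^c/c!) / Σ_{k=0}^{c} a^k/k!
a^3/3! = 13.899363
Σ terms (k=0..3): 1.00000 + 4.36900 + 9.54408 + 13.89936 = 28.812443
B = 13.899363/28.812443 = 0.482408

Final: 0.482408


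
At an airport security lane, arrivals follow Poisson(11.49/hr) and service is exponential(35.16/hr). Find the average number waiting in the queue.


ρ = 11.49/35.16 = 0.3268
Lq = ρ²/(1−ρ) = 0.1068/0.6732 = 0.1586

Final: 0.1586


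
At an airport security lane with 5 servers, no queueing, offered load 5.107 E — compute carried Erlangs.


B(5,5.107) = 0.293489 (Erlang-B)
Carried load = a(1 − B) = 5.107·(1 − 0.293489) = 5.107·0.706511 = 3.6082 E

Final: 3.6082 Erlangs


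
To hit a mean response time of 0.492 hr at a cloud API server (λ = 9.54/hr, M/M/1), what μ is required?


W = 1/(μ−λ) ⇒ μ − λ = 1/W = 1/0.492 = 2.0325
μ = λ + 1/W = 9.54 + 2.0325 = 11.5725 per hr

Final: 11.5725 /hr


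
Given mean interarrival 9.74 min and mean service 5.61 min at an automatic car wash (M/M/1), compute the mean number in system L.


λ = 60/9.74 = 6.1602 /hr
μ = 60/5.61 = 10.6952 /hr
ρ = λ/μ = 6.1602/10.6952 = 0.5760
L = ρ/(1−ρ) = 0.5760/0.4240 = 1.3584

Final: 1.3584


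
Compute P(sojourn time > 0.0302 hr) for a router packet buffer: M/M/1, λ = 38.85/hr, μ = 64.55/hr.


W ~ Exponential(μ−λ) for M/M/1.
μ − λ = 64.55 − 38.85 = 25.7000
P(W > t) = e^{−(μ−λ)t} = e^{−0.7761} = 0.460179

Final: 0.460179


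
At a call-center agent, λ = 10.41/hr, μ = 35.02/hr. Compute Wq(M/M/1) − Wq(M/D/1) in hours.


ρ = 10.41/35.02 = 0.2973
Wq(M/M/1) = ρ/(μ−λ) = 0.2973/24.61 = 0.01208 hr
Wq(M/D/1) = ρ/(2(μ−λ)) = 0.006039 hr
Savings = 0.01208 − 0.006039 = 0.006039 hr

Final: 0.006039 hr


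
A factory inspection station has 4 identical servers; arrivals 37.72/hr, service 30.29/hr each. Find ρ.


ρ = λ/(cμ) = 37.72/(4·30.29) = 37.72/121.16 = 0.3113

Final: 0.3113


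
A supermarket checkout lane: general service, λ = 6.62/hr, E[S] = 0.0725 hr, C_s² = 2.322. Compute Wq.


ρ = λ·E[S] = 6.62·0.0725 = 0.4799
E[S²] = E[S]²(1+C_s²) = 0.0725²·(1+2.322) = 0.017461
Wq = λ·E[S²]/(2(1−ρ)) = 6.62·0.017461/(2·0.5201) = 0.11114 hr

Final: 0.11114 hr


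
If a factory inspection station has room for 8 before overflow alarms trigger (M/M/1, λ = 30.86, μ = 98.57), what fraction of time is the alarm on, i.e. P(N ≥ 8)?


ρ = 30.86/98.57 = 0.3131
P(N ≥ n) = ρ^n = 0.3131^8 = 0.00009230

Final: 0.00009230


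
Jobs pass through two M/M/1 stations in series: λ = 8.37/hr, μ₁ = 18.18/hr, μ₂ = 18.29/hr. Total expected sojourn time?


Each node sees arrival rate λ = 8.37/hr (tandem ⇒ throughput preserved).
W₁ = 1/(μ₁−λ) = 1/(18.18−8.37) = 0.10194 hr
W₂ = 1/(μ₂−λ) = 1/(18.29−8.37) = 0.10081 hr
W_total = W₁ + W₂ = 0.10194 + 0.10081 = 0.20274 hr

Final: 0.20274 hr


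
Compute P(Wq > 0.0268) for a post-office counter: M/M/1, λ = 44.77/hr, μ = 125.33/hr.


ρ = 44.77/125.33 = 0.3572
P(Wq > t) = ρ·e^{−(μ−λ)t} = 0.3572·e^{−2.1590}
= 0.3572·0.115440 = 0.041237

Final: 0.041237


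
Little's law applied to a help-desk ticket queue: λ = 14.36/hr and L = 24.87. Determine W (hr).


W = L/λ = 24.87/14.36 = 1.7319 hr

Final: 1.7319 hr


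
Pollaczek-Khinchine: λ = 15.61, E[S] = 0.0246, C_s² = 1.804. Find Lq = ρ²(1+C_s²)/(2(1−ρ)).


ρ = λ·E[S] = 15.61·0.0246 = 0.3840
Lq = ρ²(1+C_s²)/(2(1−ρ)) = 0.1475·(1+1.804)/(2·0.6160)
= 0.1475·2.8040/1.2320 = 0.33562

Final: 0.33562


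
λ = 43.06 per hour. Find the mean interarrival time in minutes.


Mean interarrival time = 1/λ = 1/43.06 hour = 0.02322 hour
In minutes: 0.02322 × 60 = 1.3934 min

Final: 1.3934 min


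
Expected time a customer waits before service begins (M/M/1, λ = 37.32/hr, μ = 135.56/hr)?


ρ = 37.32/135.56 = 0.2753
Wq = ρ/(μ−λ) = 0.2753/(135.56 − 37.32) = 0.2753/98.24 = 0.002802 hr

Final: 0.002802 hr


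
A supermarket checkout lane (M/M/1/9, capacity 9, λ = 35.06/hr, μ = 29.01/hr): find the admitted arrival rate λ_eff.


ρ = 1.2085; P_K = (1−ρ)ρ^9/(1−ρ^10) = 0.203118
λ_eff = λ(1 − P_K) = 35.06·(1 − 0.203118) = 35.06·0.796882 = 27.9387 /hr

Final: 27.9387 /hr


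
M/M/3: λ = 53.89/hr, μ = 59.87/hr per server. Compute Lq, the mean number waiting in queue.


a = λ/μ = 0.9001; ρ = a/3 = 0.3000
P₀ = 0.403409
Lq = P₀·a^c·ρ / (c!·(1−ρ)²) = 0.403409·0.72928·0.3000/(6·0.48995)
= 0.03003

Final: 0.03003


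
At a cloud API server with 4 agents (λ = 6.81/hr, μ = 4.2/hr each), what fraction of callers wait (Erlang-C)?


a = λ/μ = 1.6214; ρ = a/4 = 0.4054
P₀ = 0.194904 (from M/M/c formula)
C(c,a) = [a^c/(c!(1−ρ))]·P₀ = [6.91180/(24·0.5946)]·0.194904
= 0.48431·0.194904 = 0.094394

Final: 0.094394


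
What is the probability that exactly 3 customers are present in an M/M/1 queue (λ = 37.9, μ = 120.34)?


ρ = 37.9/120.34 = 0.3149
P_n = (1−ρ)·ρ^n = (1 − 0.3149)·0.3149^3 = 0.6851·0.031238 = 0.021400

Final: 0.021400


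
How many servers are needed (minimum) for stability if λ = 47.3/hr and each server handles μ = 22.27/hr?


Stability requires cμ > λ ⇔ c > λ/μ.
λ/μ = 47.3/22.27 = 2.1239
Minimum integer c = ⌊2.1239⌋ + 1 = 3
Check: 3·22.27 = 66.81 > 47.3, while 2·22.27 = 44.54 ≤ 47.3

Final: 3 servers


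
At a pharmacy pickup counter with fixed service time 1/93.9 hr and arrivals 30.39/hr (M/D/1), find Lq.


ρ = 30.39/93.9 = 0.3236
M/D/1: Lq = ρ²/(2(1−ρ)) = 0.1047/(2·0.6764) = 0.07743

Final: 0.07743


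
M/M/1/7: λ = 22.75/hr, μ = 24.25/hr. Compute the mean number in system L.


ρ = 22.75/24.25 = 0.9381
L = ρ[1 − (K+1)ρ^K + Kρ^(K+1)] / [(1−ρ)(1−ρ^(K+1))]
Numerator: 0.9381·(1 − 8·0.639569 + 7·0.600008) = 0.078339
Denominator: (0.06186)·(0.399992) = 0.024742
L = 0.078339/0.024742 = 3.1663

Final: 3.1663


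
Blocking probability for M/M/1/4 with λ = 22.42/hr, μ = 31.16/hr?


ρ = λ/μ = 22.42/31.16 = 0.7195
P_K = (1−ρ)ρ^K/(1−ρ^(K+1)) = (0.2805·0.268011)/(1 − 0.192837)
= 0.075174/0.807163 = 0.093133

Final: 0.093133


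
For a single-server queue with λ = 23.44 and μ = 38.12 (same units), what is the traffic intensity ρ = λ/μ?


ρ = λ/μ = 23.44/38.12 = 0.6149

Final: 0.6149


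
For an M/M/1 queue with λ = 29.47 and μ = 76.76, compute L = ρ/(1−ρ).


ρ = λ/μ = 29.47/76.76 = 0.3839
L = ρ/(1−ρ) = 0.3839/(1 − 0.3839) = 0.3839/0.6161 = 0.6232

Final: 0.6232


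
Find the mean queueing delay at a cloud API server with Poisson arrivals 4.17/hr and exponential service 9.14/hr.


ρ = 4.17/9.14 = 0.4562
Wq = ρ/(μ−λ) = 0.4562/(9.14 − 4.17) = 0.4562/4.97 = 0.09180 hr

Final: 0.09180 hr


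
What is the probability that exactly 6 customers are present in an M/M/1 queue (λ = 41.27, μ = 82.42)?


ρ = 41.27/82.42 = 0.5007
P_n = (1−ρ)·ρ^n = (1 − 0.5007)·0.5007^6 = 0.4993·0.015762 = 0.007870

Final: 0.007870


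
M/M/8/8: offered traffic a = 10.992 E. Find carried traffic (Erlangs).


B(8,10.992) = 0.382418 (Erlang-B)
Carried load = a(1 − B) = 10.992·(1 − 0.382418) = 10.992·0.617582 = 6.7885 E

Final: 6.7885 Erlangs


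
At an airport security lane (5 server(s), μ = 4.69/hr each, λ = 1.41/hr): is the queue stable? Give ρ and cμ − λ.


Total capacity cμ = 5·4.69 = 23.45/hr
ρ = λ/(cμ) = 1.41/23.45 = 0.06013
Stable ⇔ ρ < 1: YES
Spare capacity = cμ − λ = 23.45 − 1.41 = 22.04/hr

Final: ρ = 0.06013; stable; margin = 22.04/hr


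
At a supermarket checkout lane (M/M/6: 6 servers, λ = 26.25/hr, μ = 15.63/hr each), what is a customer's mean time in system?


a = 1.6795; ρ = 0.2799; P₀ = 0.186380
Lq = P₀·a^c·ρ/(c!(1−ρ)²) = 0.003136
Wq = Lq/λ = 0.003136/26.25 = 0.0001195 hr
W = Wq + 1/μ = 0.0001195 + 0.06398 = 0.06410 hr

Final: 0.06410 hr


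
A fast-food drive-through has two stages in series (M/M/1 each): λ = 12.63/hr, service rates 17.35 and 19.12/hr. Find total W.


Each node sees arrival rate λ = 12.63/hr (tandem ⇒ throughput preserved).
W₁ = 1/(μ₁−λ) = 1/(17.35−12.63) = 0.21186 hr
W₂ = 1/(μ₂−λ) = 1/(19.12−12.63) = 0.15408 hr
W_total = W₁ + W₂ = 0.21186 + 0.15408 = 0.36595 hr

Final: 0.36595 hr


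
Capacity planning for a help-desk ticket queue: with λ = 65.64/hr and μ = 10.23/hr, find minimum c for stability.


Stability requires cμ > λ ⇔ c > λ/μ.
λ/μ = 65.64/10.23 = 6.4164
Minimum integer c = ⌊6.4164⌋ + 1 = 7
Check: 7·10.23 = 71.61 > 65.64, while 6·10.23 = 61.38 ≤ 65.64

Final: 7 servers


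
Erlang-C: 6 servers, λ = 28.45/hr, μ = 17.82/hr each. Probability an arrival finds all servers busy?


a = λ/μ = 1.5965; ρ = a/6 = 0.2661
P₀ = 0.202525 (from M/M/c formula)
C(c,a) = [a^c/(c!(1−ρ))]·P₀ = [16.55951/(720·0.7339)]·0.202525
= 0.03134·0.202525 = 0.006347

Final: 0.006347


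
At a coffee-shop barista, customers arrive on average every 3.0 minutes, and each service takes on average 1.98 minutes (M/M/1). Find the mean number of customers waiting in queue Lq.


λ = 60/3.0 = 20.0000 /hr
μ = 60/1.98 = 30.3030 /hr
ρ = λ/μ = 20.0000/30.3030 = 0.6600
Lq = ρ²/(1−ρ) = 0.4356/0.3400 = 1.2812

Final: 1.2812


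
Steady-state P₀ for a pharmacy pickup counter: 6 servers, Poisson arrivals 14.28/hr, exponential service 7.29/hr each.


a = λ/μ = 14.28/7.29 = 1.9588; ρ = a/c = 0.3265
Σ_{k=0}^{5} a^k/k! (terms k=0..5) = 1.00000 + 1.95885 + 1.91854 + 1.25271 + 0.61347 + 0.24034 = 6.98391
Tail: a^6/(6!(1−ρ)) = 56.49423/(720·0.6735) = 0.11650
P₀ = 1/(6.98391 + 0.11650) = 1/7.10040 = 0.140837

Final: 0.140837


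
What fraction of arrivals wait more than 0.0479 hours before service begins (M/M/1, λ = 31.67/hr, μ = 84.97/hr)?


ρ = 31.67/84.97 = 0.3727
P(Wq > t) = ρ·e^{−(μ−λ)t} = 0.3727·e^{−2.5531}
= 0.3727·0.077842 = 0.029013

Final: 0.029013


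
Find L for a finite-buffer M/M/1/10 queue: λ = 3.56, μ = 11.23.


ρ = 3.56/11.23 = 0.3170
L = ρ[1 − (K+1)ρ^K + Kρ^(K+1)] / [(1−ρ)(1−ρ^(K+1))]
Numerator: 0.3170·(1 − 11·0.00001025 + 10·0.000003249) = 0.316983
Denominator: (0.6830)·(0.999997) = 0.682990
L = 0.316983/0.682990 = 0.4641

Final: 0.4641


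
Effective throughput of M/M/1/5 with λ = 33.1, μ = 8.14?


ρ = 4.0663; P_K = (1−ρ)ρ^5/(1−ρ^6) = 0.754245
λ_eff = λ(1 − P_K) = 33.1·(1 − 0.754245) = 33.1·0.245755 = 8.1345 /hr

Final: 8.1345 /hr


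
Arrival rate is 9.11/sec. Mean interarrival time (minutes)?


Mean interarrival time = 1/λ = 1/9.11 second = 0.10977 second
In minutes: 0.10977 × 0.0166667 = 0.001829 min

Final: 0.001829 min


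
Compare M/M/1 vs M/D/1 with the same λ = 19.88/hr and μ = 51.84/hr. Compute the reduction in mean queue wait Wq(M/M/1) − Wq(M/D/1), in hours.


ρ = 19.88/51.84 = 0.3835
Wq(M/M/1) = ρ/(μ−λ) = 0.3835/31.96 = 0.01200 hr
Wq(M/D/1) = ρ/(2(μ−λ)) = 0.005999 hr
Savings = 0.01200 − 0.005999 = 0.005999 hr

Final: 0.005999 hr


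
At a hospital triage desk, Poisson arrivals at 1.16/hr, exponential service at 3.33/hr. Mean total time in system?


W = 1/(μ−λ) = 1/(3.33 − 1.16) = 1/2.17 = 0.4608 hr

Final: 0.4608 hr


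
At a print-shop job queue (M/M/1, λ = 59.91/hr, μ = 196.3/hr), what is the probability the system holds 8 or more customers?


ρ = 59.91/196.3 = 0.3052
P(N ≥ n) = ρ^n = 0.3052^8 = 0.00007527

Final: 0.00007527


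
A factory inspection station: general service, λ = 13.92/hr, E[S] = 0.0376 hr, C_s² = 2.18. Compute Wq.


ρ = λ·E[S] = 13.92·0.0376 = 0.5234
E[S²] = E[S]²(1+C_s²) = 0.0376²·(1+2.18) = 0.004496
Wq = λ·E[S²]/(2(1−ρ)) = 13.92·0.004496/(2·0.4766) = 0.06565 hr

Final: 0.06565 hr


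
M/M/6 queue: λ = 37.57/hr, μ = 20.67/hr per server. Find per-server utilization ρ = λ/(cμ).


ρ = λ/(cμ) = 37.57/(6·20.67) = 37.57/124.02 = 0.3029

Final: 0.3029


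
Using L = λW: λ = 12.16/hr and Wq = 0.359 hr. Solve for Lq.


Lq = λWq = 12.16·0.359 = 4.3654

Final: 4.3654


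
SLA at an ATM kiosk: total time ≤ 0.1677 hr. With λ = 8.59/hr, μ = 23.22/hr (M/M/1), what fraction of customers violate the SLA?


W ~ Exponential(μ−λ) for M/M/1.
μ − λ = 23.22 − 8.59 = 14.6300
P(W > t) = e^{−(μ−λ)t} = e^{−2.4535} = 0.085996

Final: 0.085996


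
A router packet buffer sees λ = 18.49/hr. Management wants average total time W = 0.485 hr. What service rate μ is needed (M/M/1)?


W = 1/(μ−λ) ⇒ μ − λ = 1/W = 1/0.485 = 2.0619
μ = λ + 1/W = 18.49 + 2.0619 = 20.5519 per hr

Final: 20.5519 /hr


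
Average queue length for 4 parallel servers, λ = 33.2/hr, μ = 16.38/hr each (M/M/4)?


a = λ/μ = 2.0269; ρ = a/4 = 0.5067
P₀ = 0.126674
Lq = P₀·a^c·ρ / (c!·(1−ρ)²) = 0.126674·16.87706·0.5067/(24·0.24333)
= 0.18550

Final: 0.18550


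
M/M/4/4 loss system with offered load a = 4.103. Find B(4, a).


B(c,a) = (a^c/c!) / Σ_{k=0}^{c} a^k/k!
a^4/4! = 11.808503
Σ terms (k=0..4): 1.00000 + 4.10300 + 8.41730 + 11.51207 + 11.80850 = 36.840874
B = 11.808503/36.840874 = 0.320527

Final: 0.320527


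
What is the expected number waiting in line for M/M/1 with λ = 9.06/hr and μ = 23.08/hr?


ρ = 9.06/23.08 = 0.3925
Lq = ρ²/(1−ρ) = 0.1541/0.6075 = 0.2537

Final: 0.2537


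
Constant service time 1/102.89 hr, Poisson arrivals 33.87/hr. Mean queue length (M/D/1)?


ρ = 33.87/102.89 = 0.3292
M/D/1: Lq = ρ²/(2(1−ρ)) = 0.1084/(2·0.6708) = 0.08077

Final: 0.08077


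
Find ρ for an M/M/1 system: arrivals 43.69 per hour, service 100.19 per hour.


ρ = λ/μ = 43.69/100.19 = 0.4361

Final: 0.4361


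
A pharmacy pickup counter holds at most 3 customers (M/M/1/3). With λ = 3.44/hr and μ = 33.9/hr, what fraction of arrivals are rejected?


ρ = λ/μ = 3.44/33.9 = 0.1015
P_K = (1−ρ)ρ^K/(1−ρ^(K+1)) = (0.8985·0.001045)/(1 − 0.0001060)
= 0.0009389/0.999894 = 0.0009390

Final: 0.0009390


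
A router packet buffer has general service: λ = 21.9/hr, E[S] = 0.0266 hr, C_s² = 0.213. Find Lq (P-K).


ρ = λ·E[S] = 21.9·0.0266 = 0.5825
Lq = ρ²(1+C_s²)/(2(1−ρ)) = 0.3394·(1+0.213)/(2·0.4175)
= 0.3394·1.2130/0.8349 = 0.49302

Final: 0.49302


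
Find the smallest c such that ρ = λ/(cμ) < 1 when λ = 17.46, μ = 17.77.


Stability requires cμ > λ ⇔ c > λ/μ.
λ/μ = 17.46/17.77 = 0.9826
Minimum integer c = ⌊0.9826⌋ + 1 = 1
Check: 1·17.77 = 17.77 > 17.46, while 0·17.77 = 0.00 ≤ 17.46

Final: 1 servers


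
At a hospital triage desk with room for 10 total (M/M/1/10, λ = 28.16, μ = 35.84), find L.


ρ = 28.16/35.84 = 0.7857
L = ρ[1 − (K+1)ρ^K + Kρ^(K+1)] / [(1−ρ)(1−ρ^(K+1))]
Numerator: 0.7857·(1 − 11·0.089670 + 10·0.070455) = 0.564285
Denominator: (0.2143)·(0.929545) = 0.199188
L = 0.564285/0.199188 = 2.8329

Final: 2.8329


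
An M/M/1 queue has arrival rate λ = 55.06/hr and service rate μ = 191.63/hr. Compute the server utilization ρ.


ρ = λ/μ = 55.06/191.63 = 0.2873

Final: 0.2873


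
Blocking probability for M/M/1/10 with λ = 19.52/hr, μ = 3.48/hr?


ρ = λ/μ = 19.52/3.48 = 5.6092
P_K = (1−ρ)ρ^K/(1−ρ^(K+1)) = (-4.6092·30832283.728141)/(1 − 172944304.130260)
= -142112020.402120/-172944303.130260 = 0.821721

Final: 0.821721


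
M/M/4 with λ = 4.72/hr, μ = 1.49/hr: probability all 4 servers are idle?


a = λ/μ = 4.72/1.49 = 3.1678; ρ = a/c = 0.7919
Σ_{k=0}^{3} a^k/k! (terms k=0..3) = 1.00000 + 3.16779 + 5.01743 + 5.29805 = 14.48327
Tail: a^4/(4!(1−ρ)) = 100.69848/(24·0.2081) = 20.16677
P₀ = 1/(14.48327 + 20.16677) = 1/34.65003 = 0.028860

Final: 0.028860


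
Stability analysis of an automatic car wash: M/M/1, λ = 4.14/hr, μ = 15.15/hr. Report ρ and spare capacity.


Total capacity cμ = 1·15.15 = 15.15/hr
ρ = λ/(cμ) = 4.14/15.15 = 0.2733
Stable ⇔ ρ < 1: YES
Spare capacity = cμ − λ = 15.15 − 4.14 = 11.01/hr

Final: ρ = 0.2733; stable; margin = 11.01/hr


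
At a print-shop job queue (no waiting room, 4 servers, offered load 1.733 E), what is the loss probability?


B(c,a) = (a^c/c!) / Σ_{k=0}^{c} a^k/k!
a^4/4! = 0.375823
Σ terms (k=0..4): 1.00000 + 1.73300 + 1.50164 + 0.86745 + 0.37582 = 5.477917
B = 0.375823/5.477917 = 0.068607

Final: 0.068607


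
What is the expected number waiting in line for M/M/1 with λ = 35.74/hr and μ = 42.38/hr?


ρ = 35.74/42.38 = 0.8433
Lq = ρ²/(1−ρ) = 0.7112/0.1567 = 4.5392

Final: 4.5392


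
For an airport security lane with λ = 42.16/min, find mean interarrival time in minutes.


Mean interarrival time = 1/λ = 1/42.16 minute = 0.02372 minute
In minutes: 0.02372 × 1 = 0.02372 min

Final: 0.02372 min


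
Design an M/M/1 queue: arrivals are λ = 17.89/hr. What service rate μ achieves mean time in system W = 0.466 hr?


W = 1/(μ−λ) ⇒ μ − λ = 1/W = 1/0.466 = 2.1459
μ = λ + 1/W = 17.89 + 2.1459 = 20.0359 per hr

Final: 20.0359 /hr


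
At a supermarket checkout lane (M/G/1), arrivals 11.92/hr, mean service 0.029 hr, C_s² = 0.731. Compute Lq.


ρ = λ·E[S] = 11.92·0.029 = 0.3457
Lq = ρ²(1+C_s²)/(2(1−ρ)) = 0.1195·(1+0.731)/(2·0.6543)
= 0.1195·1.7310/1.3086 = 0.15806

Final: 0.15806


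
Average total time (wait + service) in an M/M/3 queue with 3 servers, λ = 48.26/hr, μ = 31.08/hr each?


a = 1.5528; ρ = 0.5176; P₀ = 0.197951
Lq = P₀·a^c·ρ/(c!(1−ρ)²) = 0.27471
Wq = Lq/λ = 0.27471/48.26 = 0.005692 hr
W = Wq + 1/μ = 0.005692 + 0.03218 = 0.03787 hr

Final: 0.03787 hr


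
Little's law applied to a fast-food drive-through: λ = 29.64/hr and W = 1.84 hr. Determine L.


L = λW = 29.64·1.84 = 54.5376

Final: 54.5376


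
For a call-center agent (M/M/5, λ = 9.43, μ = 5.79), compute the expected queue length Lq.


a = λ/μ = 1.6287; ρ = a/5 = 0.3257
P₀ = 0.195703
Lq = P₀·a^c·ρ / (c!·(1−ρ)²) = 0.195703·11.45950·0.3257/(120·0.45463)
= 0.01339

Final: 0.01339


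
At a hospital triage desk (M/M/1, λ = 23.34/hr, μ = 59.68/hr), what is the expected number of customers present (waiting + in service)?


ρ = λ/μ = 23.34/59.68 = 0.3911
L = ρ/(1−ρ) = 0.3911/(1 − 0.3911) = 0.3911/0.6089 = 0.6423

Final: 0.6423


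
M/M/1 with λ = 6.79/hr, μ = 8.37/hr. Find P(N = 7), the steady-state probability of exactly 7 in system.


ρ = 6.79/8.37 = 0.8112
P_n = (1−ρ)·ρ^n = (1 − 0.8112)·0.8112^7 = 0.1888·0.231212 = 0.043646

Final: 0.043646


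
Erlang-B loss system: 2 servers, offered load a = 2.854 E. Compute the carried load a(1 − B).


B(2,2.854) = 0.513793 (Erlang-B)
Carried load = a(1 − B) = 2.854·(1 − 0.513793) = 2.854·0.486207 = 1.3876 E

Final: 1.3876 Erlangs


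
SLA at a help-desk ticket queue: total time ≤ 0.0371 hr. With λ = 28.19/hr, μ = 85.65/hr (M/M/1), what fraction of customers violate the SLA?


W ~ Exponential(μ−λ) for M/M/1.
μ − λ = 85.65 − 28.19 = 57.4600
P(W > t) = e^{−(μ−λ)t} = e^{−2.1318} = 0.118628

Final: 0.118628


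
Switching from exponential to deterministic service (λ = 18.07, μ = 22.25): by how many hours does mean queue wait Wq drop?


ρ = 18.07/22.25 = 0.8121
Wq(M/M/1) = ρ/(μ−λ) = 0.8121/4.18 = 0.19429 hr
Wq(M/D/1) = ρ/(2(μ−λ)) = 0.09715 hr
Savings = 0.19429 − 0.09715 = 0.09715 hr

Final: 0.09715 hr


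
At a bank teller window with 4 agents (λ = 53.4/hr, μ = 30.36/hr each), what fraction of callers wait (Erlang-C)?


a = λ/μ = 1.7589; ρ = a/4 = 0.4397
P₀ = 0.168792 (from M/M/c formula)
C(c,a) = [a^c/(c!(1−ρ))]·P₀ = [9.57101/(24·0.5603)]·0.168792
= 0.71178·0.168792 = 0.120143

Final: 0.120143


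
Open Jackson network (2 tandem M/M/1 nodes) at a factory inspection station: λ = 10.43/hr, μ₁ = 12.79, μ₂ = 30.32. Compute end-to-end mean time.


Each node sees arrival rate λ = 10.43/hr (tandem ⇒ throughput preserved).
W₁ = 1/(μ₁−λ) = 1/(12.79−10.43) = 0.42373 hr
W₂ = 1/(μ₂−λ) = 1/(30.32−10.43) = 0.05028 hr
W_total = W₁ + W₂ = 0.42373 + 0.05028 = 0.47401 hr

Final: 0.47401 hr


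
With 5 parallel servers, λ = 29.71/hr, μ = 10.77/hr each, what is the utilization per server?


ρ = λ/(cμ) = 29.71/(5·10.77) = 29.71/53.85 = 0.5517

Final: 0.5517


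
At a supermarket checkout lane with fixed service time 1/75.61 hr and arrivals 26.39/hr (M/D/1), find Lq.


ρ = 26.39/75.61 = 0.3490
M/D/1: Lq = ρ²/(2(1−ρ)) = 0.1218/(2·0.6510) = 0.09357

Final: 0.09357


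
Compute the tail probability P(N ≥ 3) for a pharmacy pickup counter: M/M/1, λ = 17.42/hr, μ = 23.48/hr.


ρ = 17.42/23.48 = 0.7419
P(N ≥ n) = ρ^n = 0.7419^3 = 0.408367

Final: 0.408367


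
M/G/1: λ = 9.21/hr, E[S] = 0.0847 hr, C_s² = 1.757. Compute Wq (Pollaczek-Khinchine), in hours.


ρ = λ·E[S] = 9.21·0.0847 = 0.7801
E[S²] = E[S]²(1+C_s²) = 0.0847²·(1+1.757) = 0.019779
Wq = λ·E[S²]/(2(1−ρ)) = 9.21·0.019779/(2·0.2199) = 0.41417 hr

Final: 0.41417 hr


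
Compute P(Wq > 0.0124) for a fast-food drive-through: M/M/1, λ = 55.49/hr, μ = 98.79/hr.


ρ = 55.49/98.79 = 0.5617
P(Wq > t) = ρ·e^{−(μ−λ)t} = 0.5617·e^{−0.5369}
= 0.5617·0.584546 = 0.328337

Final: 0.328337


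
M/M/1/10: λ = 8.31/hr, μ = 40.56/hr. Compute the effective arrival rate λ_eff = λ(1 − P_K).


ρ = 0.2049; P_K = (1−ρ)ρ^10/(1−ρ^11) = 0.0000001036
λ_eff = λ(1 − P_K) = 8.31·(1 − 0.0000001036) = 8.31·1.000000 = 8.3100 /hr

Final: 8.3100 /hr


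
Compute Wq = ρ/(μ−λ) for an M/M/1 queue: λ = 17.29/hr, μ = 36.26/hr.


ρ = 17.29/36.26 = 0.4768
Wq = ρ/(μ−λ) = 0.4768/(36.26 − 17.29) = 0.4768/18.97 = 0.02514 hr

Final: 0.02514 hr


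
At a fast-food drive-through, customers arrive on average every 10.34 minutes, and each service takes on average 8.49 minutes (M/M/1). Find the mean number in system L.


λ = 60/10.34 = 5.8027 /hr
μ = 60/8.49 = 7.0671 /hr
ρ = λ/μ = 5.8027/7.0671 = 0.8211
L = ρ/(1−ρ) = 0.8211/0.1789 = 4.5892

Final: 4.5892


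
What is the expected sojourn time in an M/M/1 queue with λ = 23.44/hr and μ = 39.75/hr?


W = 1/(μ−λ) = 1/(39.75 − 23.44) = 1/16.31 = 0.06131 hr

Final: 0.06131 hr


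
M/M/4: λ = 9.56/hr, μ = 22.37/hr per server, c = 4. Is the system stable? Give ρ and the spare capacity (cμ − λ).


Total capacity cμ = 4·22.37 = 89.48/hr
ρ = λ/(cμ) = 9.56/89.48 = 0.1068
Stable ⇔ ρ < 1: YES
Spare capacity = cμ − λ = 89.48 − 9.56 = 79.92/hr

Final: ρ = 0.1068; stable; margin = 79.92/hr


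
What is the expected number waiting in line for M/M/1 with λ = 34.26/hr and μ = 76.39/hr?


ρ = 34.26/76.39 = 0.4485
Lq = ρ²/(1−ρ) = 0.2011/0.5515 = 0.3647

Final: 0.3647


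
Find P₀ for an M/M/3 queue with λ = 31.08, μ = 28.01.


a = λ/μ = 31.08/28.01 = 1.1096; ρ = a/c = 0.3699
Σ_{k=0}^{2} a^k/k! (terms k=0..2) = 1.00000 + 1.10960 + 0.61561 = 2.72521
Tail: a^3/(3!(1−ρ)) = 1.36617/(6·0.6301) = 0.36134
P₀ = 1/(2.72521 + 0.36134) = 1/3.08656 = 0.323985

Final: 0.323985


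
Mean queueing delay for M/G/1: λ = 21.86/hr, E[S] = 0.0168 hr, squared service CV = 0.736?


ρ = λ·E[S] = 21.86·0.0168 = 0.3672
E[S²] = E[S]²(1+C_s²) = 0.0168²·(1+0.736) = 0.0004900
Wq = λ·E[S²]/(2(1−ρ)) = 21.86·0.0004900/(2·0.6328) = 0.008464 hr

Final: 0.008464 hr


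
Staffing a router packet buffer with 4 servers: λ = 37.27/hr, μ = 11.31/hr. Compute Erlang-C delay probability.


a = λ/μ = 3.2953; ρ = a/4 = 0.8238
P₀ = 0.022947 (from M/M/c formula)
C(c,a) = [a^c/(c!(1−ρ))]·P₀ = [117.91991/(24·0.1762)]·0.022947
= 27.88947·0.022947 = 0.639984

Final: 0.639984


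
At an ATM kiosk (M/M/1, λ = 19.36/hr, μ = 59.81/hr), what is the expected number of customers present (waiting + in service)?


ρ = λ/μ = 19.36/59.81 = 0.3237
L = ρ/(1−ρ) = 0.3237/(1 − 0.3237) = 0.3237/0.6763 = 0.4786

Final: 0.4786


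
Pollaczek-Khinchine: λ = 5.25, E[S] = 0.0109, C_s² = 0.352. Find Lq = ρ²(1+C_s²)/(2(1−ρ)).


ρ = λ·E[S] = 5.25·0.0109 = 0.05722
Lq = ρ²(1+C_s²)/(2(1−ρ)) = 0.003275·(1+0.352)/(2·0.9428)
= 0.003275·1.3520/1.8856 = 0.002348

Final: 0.002348


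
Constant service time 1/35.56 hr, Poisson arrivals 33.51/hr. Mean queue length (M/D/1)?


ρ = 33.51/35.56 = 0.9424
M/D/1: Lq = ρ²/(2(1−ρ)) = 0.8880/(2·0.05765) = 7.70200

Final: 7.70200


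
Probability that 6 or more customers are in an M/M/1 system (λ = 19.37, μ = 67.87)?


ρ = 19.37/67.87 = 0.2854
P(N ≥ n) = ρ^n = 0.2854^6 = 0.0005404

Final: 0.0005404


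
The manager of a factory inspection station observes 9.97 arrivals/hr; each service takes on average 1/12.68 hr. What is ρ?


ρ = λ/μ = 9.97/12.68 = 0.7863

Final: 0.7863
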